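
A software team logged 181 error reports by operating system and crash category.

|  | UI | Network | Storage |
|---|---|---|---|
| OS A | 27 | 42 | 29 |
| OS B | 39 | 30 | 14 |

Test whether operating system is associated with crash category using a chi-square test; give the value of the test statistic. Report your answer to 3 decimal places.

8.228

Row totals: 98, 83. Column totals: 66, 72, 43. Grand total N = 181.
Expected counts (row total × column total / N):
  OS A, UI: 98×66/181 = 35.7348
  OS A, Network: 98×72/181 = 38.9834
  OS A, Storage: 98×43/181 = 23.2818
  OS B, UI: 83×66/181 = 30.2652
  OS B, Network: 83×72/181 = 33.0166
  OS B, Storage: 83×43/181 = 19.7182
Contributions (O − E)²/E:
  (27 − 35.7348)²/35.7348 = 2.1351
  (42 − 38.9834)²/38.9834 = 0.2334
  (29 − 23.2818)²/23.2818 = 1.4044
  (39 − 30.2652)²/30.2652 = 2.5209
  (30 − 33.0166)²/33.0166 = 0.2756
  (14 − 19.7182)²/19.7182 = 1.6583
χ² = 2.1351 + 0.2334 + 1.4044 + 2.5209 + 0.2756 + 1.6583 = 8.228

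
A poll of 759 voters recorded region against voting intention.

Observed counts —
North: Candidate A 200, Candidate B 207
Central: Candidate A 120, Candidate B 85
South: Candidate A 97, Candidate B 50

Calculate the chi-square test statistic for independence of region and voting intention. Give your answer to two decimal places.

Row totals: 407, 205, 147. Column totals: 417, 342. Grand total N = 759.
Expected counts (row total × column total / N):
  North, Candidate A: 407×417/759 = 223.609
  North, Candidate B: 407×342/759 = 183.391
  Central, Candidate A: 205×417/759 = 112.628
  Central, Candidate B: 205×342/759 = 92.372
  South, Candidate A: 147×417/759 = 80.763
  South, Candidate B: 147×342/759 = 66.237
Contributions (O − E)²/E:
  (200 − 223.609)²/223.609 = 2.4927
  (207 − 183.391)²/183.391 = 3.0393
  (120 − 112.628)²/112.628 = 0.4825
  (85 − 92.372)²/92.372 = 0.5883
  (97 − 80.763)²/80.763 = 3.2644
  (50 − 66.237)²/66.237 = 3.9803
χ² = 2.4927 + 3.0393 + 0.4825 + 0.5883 + 3.2644 + 3.9803 = 13.85

13.85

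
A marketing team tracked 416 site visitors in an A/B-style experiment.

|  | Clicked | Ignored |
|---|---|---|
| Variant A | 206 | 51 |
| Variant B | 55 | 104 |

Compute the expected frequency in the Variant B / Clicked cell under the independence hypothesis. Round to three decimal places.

99.757

Row total (Variant B) = 159; column total (Clicked) = 261; grand total N = 416.
Expected count = (row total × column total) / N = 159 × 261 / 416 = 99.757.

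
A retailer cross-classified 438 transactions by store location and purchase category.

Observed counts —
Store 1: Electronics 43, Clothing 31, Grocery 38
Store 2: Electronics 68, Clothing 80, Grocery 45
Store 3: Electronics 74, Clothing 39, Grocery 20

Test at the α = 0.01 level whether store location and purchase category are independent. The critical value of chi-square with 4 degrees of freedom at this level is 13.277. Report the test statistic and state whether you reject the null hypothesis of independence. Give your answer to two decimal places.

Row totals: 112, 193, 133. Column totals: 185, 150, 103. Grand total N = 438.
Expected counts (row total × column total / N):
  Store 1, Electronics: 112×185/438 = 47.306
  Store 1, Clothing: 112×150/438 = 38.356
  Store 1, Grocery: 112×103/438 = 26.338
  Store 2, Electronics: 193×185/438 = 81.518
  Store 2, Clothing: 193×150/438 = 66.096
  Store 2, Grocery: 193×103/438 = 45.386
  Store 3, Electronics: 133×185/438 = 56.176
  Store 3, Clothing: 133×150/438 = 45.548
  Store 3, Grocery: 133×103/438 = 31.276
Contributions (O − E)²/E:
  (43 − 47.306)²/47.306 = 0.3920
  (31 − 38.356)²/38.356 = 1.4108
  (38 − 26.338)²/26.338 = 5.1637
  (68 − 81.518)²/81.518 = 2.2417
  (80 − 66.096)²/66.096 = 2.9249
  (45 − 45.386)²/45.386 = 0.0033
  (74 − 56.176)²/56.176 = 5.6554
  (39 − 45.548)²/45.548 = 0.9413
  (20 − 31.276)²/31.276 = 4.0654
χ² = 0.3920 + 1.4108 + 5.1637 + 2.2417 + 2.9249 + 0.0033 + 5.6554 + 0.9413 + 4.0654 = 22.80
df = (3−1)(3−1) = 4. Since 22.80 > 13.277, reject the null hypothesis of independence at α = 0.01.

22.80; reject H₀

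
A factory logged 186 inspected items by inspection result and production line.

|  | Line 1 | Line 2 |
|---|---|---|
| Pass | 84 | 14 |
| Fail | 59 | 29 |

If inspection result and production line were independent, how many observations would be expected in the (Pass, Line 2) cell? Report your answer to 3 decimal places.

22.656

Row total (Pass) = 98; column total (Line 2) = 43; grand total N = 186.
Expected count = (row total × column total) / N = 98 × 43 / 186 = 22.656.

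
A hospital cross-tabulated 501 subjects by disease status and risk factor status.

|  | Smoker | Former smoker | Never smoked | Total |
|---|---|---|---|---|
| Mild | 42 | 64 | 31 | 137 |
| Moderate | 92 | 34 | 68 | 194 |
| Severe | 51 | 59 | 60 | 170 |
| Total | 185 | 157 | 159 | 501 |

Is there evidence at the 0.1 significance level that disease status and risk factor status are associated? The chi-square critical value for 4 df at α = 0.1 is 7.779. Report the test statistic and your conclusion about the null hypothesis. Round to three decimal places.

Grand total N = 501.
Expected counts (row total × column total / N):
  Mild, Smoker: 137×185/501 = 50.5888
  Mild, Former smoker: 137×157/501 = 42.9321
  Mild, Never smoked: 137×159/501 = 43.4790
  Moderate, Smoker: 194×185/501 = 71.6367
  Moderate, Former smoker: 194×157/501 = 60.7944
  Moderate, Never smoked: 194×159/501 = 61.5689
  Severe, Smoker: 170×185/501 = 62.7745
  Severe, Former smoker: 170×157/501 = 53.2735
  Severe, Never smoked: 170×159/501 = 53.9521
Contributions (O − E)²/E:
  (42 − 50.5888)²/50.5888 = 1.4582
  (64 − 42.9321)²/42.9321 = 10.3386
  (31 − 43.4790)²/43.4790 = 3.5816
  (92 − 71.6367)²/71.6367 = 5.7884
  (34 − 60.7944)²/60.7944 = 11.8093
  (68 − 61.5689)²/61.5689 = 0.6718
  (51 − 62.7745)²/62.7745 = 2.2085
  (59 − 53.2735)²/53.2735 = 0.6156
  (60 − 53.9521)²/53.9521 = 0.6780
χ² = 1.4582 + 10.3386 + 3.5816 + 5.7884 + 11.8093 + 0.6718 + 2.2085 + 0.6156 + 0.6780 = 37.150
df = (3−1)(3−1) = 4. Since 37.150 > 7.779, reject the null hypothesis of independence at α = 0.1.

37.150; reject H₀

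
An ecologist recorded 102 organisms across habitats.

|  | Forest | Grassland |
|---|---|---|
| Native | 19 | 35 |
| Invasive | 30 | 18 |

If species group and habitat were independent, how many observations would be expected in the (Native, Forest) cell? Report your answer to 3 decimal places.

Row total (Native) = 54; column total (Forest) = 49; grand total N = 102.
Expected count = (row total × column total) / N = 54 × 49 / 102 = 25.941.

25.941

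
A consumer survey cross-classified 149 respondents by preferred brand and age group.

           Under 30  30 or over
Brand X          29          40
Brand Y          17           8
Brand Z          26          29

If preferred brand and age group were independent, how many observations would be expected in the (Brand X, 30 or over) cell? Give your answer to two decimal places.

Row total (Brand X) = 69; column total (30 or over) = 77; grand total N = 149.
Expected count = (row total × column total) / N = 69 × 77 / 149 = 35.66.

35.66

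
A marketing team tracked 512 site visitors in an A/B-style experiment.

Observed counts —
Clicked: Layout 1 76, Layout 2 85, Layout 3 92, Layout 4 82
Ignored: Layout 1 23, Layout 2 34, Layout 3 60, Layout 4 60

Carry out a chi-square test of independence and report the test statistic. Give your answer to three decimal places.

Row totals: 335, 177. Column totals: 99, 119, 152, 142. Grand total N = 512.
Expected counts (row total × column total / N):
  Clicked, Layout 1: 335×99/512 = 64.7754
  Clicked, Layout 2: 335×119/512 = 77.8613
  Clicked, Layout 3: 335×152/512 = 99.4531
  Clicked, Layout 4: 335×142/512 = 92.9102
  Ignored, Layout 1: 177×99/512 = 34.2246
  Ignored, Layout 2: 177×119/512 = 41.1387
  Ignored, Layout 3: 177×152/512 = 52.5469
  Ignored, Layout 4: 177×142/512 = 49.0898
Contributions (O − E)²/E:
  (76 − 64.7754)²/64.7754 = 1.9451
  (85 − 77.8613)²/77.8613 = 0.6545
  (92 − 99.4531)²/99.4531 = 0.5585
  (82 − 92.9102)²/92.9102 = 1.2812
  (23 − 34.2246)²/34.2246 = 3.6813
  (34 − 41.1387)²/41.1387 = 1.2388
  (60 − 52.5469)²/52.5469 = 1.0571
  (60 − 49.0898)²/49.0898 = 2.4248
χ² = 1.9451 + 0.6545 + 0.5585 + 1.2812 + 3.6813 + 1.2388 + 1.0571 + 2.4248 = 12.841

12.841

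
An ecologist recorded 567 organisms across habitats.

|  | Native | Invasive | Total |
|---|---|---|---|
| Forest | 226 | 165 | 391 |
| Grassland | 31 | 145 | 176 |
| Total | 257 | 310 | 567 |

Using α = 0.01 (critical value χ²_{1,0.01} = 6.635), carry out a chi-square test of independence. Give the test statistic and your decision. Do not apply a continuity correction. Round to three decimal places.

Grand total N = 567.
Expected counts (row total × column total / N):
  Forest, Native: 391×257/567 = 177.22575
  Forest, Invasive: 391×310/567 = 213.77425
  Grassland, Native: 176×257/567 = 79.77425
  Grassland, Invasive: 176×310/567 = 96.22575
Contributions (O − E)²/E:
  (226 − 177.22575)²/177.22575 = 13.4231
  (165 − 213.77425)²/213.77425 = 11.1282
  (31 − 79.77425)²/79.77425 = 29.8207
  (145 − 96.22575)²/96.22575 = 24.7224
χ² = 13.4231 + 11.1282 + 29.8207 + 24.7224 = 79.094
df = (2−1)(2−1) = 1. Since 79.094 > 6.635, reject the null hypothesis of independence at α = 0.01.

79.094; reject H₀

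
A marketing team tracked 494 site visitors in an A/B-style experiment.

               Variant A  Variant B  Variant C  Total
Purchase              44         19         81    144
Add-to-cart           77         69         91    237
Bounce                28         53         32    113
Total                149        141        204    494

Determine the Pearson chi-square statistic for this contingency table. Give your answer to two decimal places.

Grand total N = 494.
Expected counts (row total × column total / N):
  Purchase, Variant A: 144×149/494 = 43.433
  Purchase, Variant B: 144×141/494 = 41.101
  Purchase, Variant C: 144×204/494 = 59.466
  Add-to-cart, Variant A: 237×149/494 = 71.484
  Add-to-cart, Variant B: 237×141/494 = 67.646
  Add-to-cart, Variant C: 237×204/494 = 97.870
  Bounce, Variant A: 113×149/494 = 34.083
  Bounce, Variant B: 113×141/494 = 32.253
  Bounce, Variant C: 113×204/494 = 46.664
Contributions (O − E)²/E:
  (44 − 43.433)²/43.433 = 0.0074
  (19 − 41.101)²/41.101 = 11.8842
  (81 − 59.466)²/59.466 = 7.7980
  (77 − 71.484)²/71.484 = 0.4256
  (69 − 67.646)²/67.646 = 0.0271
  (91 − 97.870)²/97.870 = 0.4822
  (28 − 34.083)²/34.083 = 1.0857
  (53 − 32.253)²/32.253 = 13.3457
  (32 − 46.664)²/46.664 = 4.6081
χ² = 0.0074 + 11.8842 + 7.7980 + 0.4256 + 0.0271 + 0.4822 + 1.0857 + 13.3457 + 4.6081 = 39.66

39.66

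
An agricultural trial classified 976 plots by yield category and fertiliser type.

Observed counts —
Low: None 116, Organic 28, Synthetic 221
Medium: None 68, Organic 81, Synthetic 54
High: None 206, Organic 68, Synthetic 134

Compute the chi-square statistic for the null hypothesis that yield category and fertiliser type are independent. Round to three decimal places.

144.723

Row totals: 365, 203, 408. Column totals: 390, 177, 409. Grand total N = 976.
Expected counts (row total × column total / N):
  Low, None: 365×390/976 = 145.8504
  Low, Organic: 365×177/976 = 66.1936
  Low, Synthetic: 365×409/976 = 152.9559
  Medium, None: 203×390/976 = 81.1168
  Medium, Organic: 203×177/976 = 36.8145
  Medium, Synthetic: 203×409/976 = 85.0686
  High, None: 408×390/976 = 163.0328
  High, Organic: 408×177/976 = 73.9918
  High, Synthetic: 408×409/976 = 170.9754
Contributions (O − E)²/E:
  (116 − 145.8504)²/145.8504 = 6.1093
  (28 − 66.1936)²/66.1936 = 22.0376
  (221 − 152.9559)²/152.9559 = 30.2702
  (68 − 81.1168)²/81.1168 = 2.1210
  (81 − 36.8145)²/36.8145 = 53.0323
  (54 − 85.0686)²/85.0686 = 11.3468
  (206 − 163.0328)²/163.0328 = 11.3240
  (68 − 73.9918)²/73.9918 = 0.4852
  (134 − 170.9754)²/170.9754 = 7.9964
χ² = 6.1093 + 22.0376 + 30.2702 + 2.1210 + 53.0323 + 11.3468 + 11.3240 + 0.4852 + 7.9964 = 144.723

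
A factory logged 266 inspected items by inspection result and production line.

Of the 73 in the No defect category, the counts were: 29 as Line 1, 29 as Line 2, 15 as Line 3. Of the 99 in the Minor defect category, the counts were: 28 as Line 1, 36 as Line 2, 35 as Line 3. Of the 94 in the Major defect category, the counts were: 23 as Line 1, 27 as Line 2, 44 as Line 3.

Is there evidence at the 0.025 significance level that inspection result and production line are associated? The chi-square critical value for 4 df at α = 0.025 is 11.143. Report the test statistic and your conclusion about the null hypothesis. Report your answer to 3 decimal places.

12.950; reject H₀

Row totals: 73, 99, 94. Column totals: 80, 92, 94. Grand total N = 266.
Expected counts (row total × column total / N):
  No defect, Line 1: 73×80/266 = 21.9549
  No defect, Line 2: 73×92/266 = 25.2481
  No defect, Line 3: 73×94/266 = 25.7970
  Minor defect, Line 1: 99×80/266 = 29.7744
  Minor defect, Line 2: 99×92/266 = 34.2406
  Minor defect, Line 3: 99×94/266 = 34.9850
  Major defect, Line 1: 94×80/266 = 28.2707
  Major defect, Line 2: 94×92/266 = 32.5113
  Major defect, Line 3: 94×94/266 = 33.2180
Contributions (O − E)²/E:
  (29 − 21.9549)²/21.9549 = 2.2607
  (29 − 25.2481)²/25.2481 = 0.5575
  (15 − 25.7970)²/25.7970 = 4.5189
  (28 − 29.7744)²/29.7744 = 0.1057
  (36 − 34.2406)²/34.2406 = 0.0904
  (35 − 34.9850)²/34.9850 = 0.0000
  (23 − 28.2707)²/28.2707 = 0.9827
  (27 − 32.5113)²/32.5113 = 0.9343
  (44 − 33.2180)²/33.2180 = 3.4997
χ² = 2.2607 + 0.5575 + 4.5189 + 0.1057 + 0.0904 + 0.0000 + 0.9827 + 0.9343 + 3.4997 = 12.950
df = (3−1)(3−1) = 4. Since 12.950 > 11.143, reject the null hypothesis of independence at α = 0.025.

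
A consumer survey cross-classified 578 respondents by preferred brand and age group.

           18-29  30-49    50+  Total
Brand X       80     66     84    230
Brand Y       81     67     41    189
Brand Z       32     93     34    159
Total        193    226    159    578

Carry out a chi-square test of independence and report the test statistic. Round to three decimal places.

47.170

Grand total N = 578.
Expected counts (row total × column total / N):
  Brand X, 18-29: 230×193/578 = 76.7993
  Brand X, 30-49: 230×226/578 = 89.9308
  Brand X, 50+: 230×159/578 = 63.2699
  Brand Y, 18-29: 189×193/578 = 63.1090
  Brand Y, 30-49: 189×226/578 = 73.8997
  Brand Y, 50+: 189×159/578 = 51.9913
  Brand Z, 18-29: 159×193/578 = 53.0917
  Brand Z, 30-49: 159×226/578 = 62.1696
  Brand Z, 50+: 159×159/578 = 43.7388
Contributions (O − E)²/E:
  (80 − 76.7993)²/76.7993 = 0.1334
  (66 − 89.9308)²/89.9308 = 6.3680
  (84 − 63.2699)²/63.2699 = 6.7921
  (81 − 63.1090)²/63.1090 = 5.0720
  (67 − 73.8997)²/73.8997 = 0.6442
  (41 − 51.9913)²/51.9913 = 2.3236
  (32 − 53.0917)²/53.0917 = 8.3791
  (93 − 62.1696)²/62.1696 = 15.2890
  (34 − 43.7388)²/43.7388 = 2.1684
χ² = 0.1334 + 6.3680 + 6.7921 + 5.0720 + 0.6442 + 2.3236 + 8.3791 + 15.2890 + 2.1684 = 47.170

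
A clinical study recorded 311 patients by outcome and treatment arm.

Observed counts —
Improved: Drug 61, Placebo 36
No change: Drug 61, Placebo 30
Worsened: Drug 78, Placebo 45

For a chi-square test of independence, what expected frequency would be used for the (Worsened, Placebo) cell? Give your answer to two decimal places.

43.90

Row total (Worsened) = 123; column total (Placebo) = 111; grand total N = 311.
Expected count = (row total × column total) / N = 123 × 111 / 311 = 43.90.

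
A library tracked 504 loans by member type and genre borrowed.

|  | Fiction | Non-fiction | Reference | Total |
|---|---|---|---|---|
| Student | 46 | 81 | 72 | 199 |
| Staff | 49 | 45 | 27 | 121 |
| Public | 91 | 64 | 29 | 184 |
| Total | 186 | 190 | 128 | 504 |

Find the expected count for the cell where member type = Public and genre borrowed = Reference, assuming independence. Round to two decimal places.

46.73

Row total (Public) = 184; column total (Reference) = 128; grand total N = 504.
Expected count = (row total × column total) / N = 184 × 128 / 504 = 46.73.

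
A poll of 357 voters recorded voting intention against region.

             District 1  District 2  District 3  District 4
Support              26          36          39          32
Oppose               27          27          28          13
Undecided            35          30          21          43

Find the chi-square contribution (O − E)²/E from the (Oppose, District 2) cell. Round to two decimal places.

0.20

Row total (Oppose) = 95; column total (District 2) = 93; N = 357.
Expected count E = 95 × 93 / 357 = 24.748.
Contribution = (O − E)²/E = (27 − 24.748)² / 24.748 = 0.20.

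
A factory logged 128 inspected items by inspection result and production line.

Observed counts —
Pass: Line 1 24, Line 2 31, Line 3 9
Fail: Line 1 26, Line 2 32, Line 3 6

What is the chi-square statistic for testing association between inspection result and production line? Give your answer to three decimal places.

0.696

Row totals: 64, 64. Column totals: 50, 63, 15. Grand total N = 128.
Expected counts (row total × column total / N):
  Pass, Line 1: 64×50/128 = 25.0000
  Pass, Line 2: 64×63/128 = 31.5000
  Pass, Line 3: 64×15/128 = 7.5000
  Fail, Line 1: 64×50/128 = 25.0000
  Fail, Line 2: 64×63/128 = 31.5000
  Fail, Line 3: 64×15/128 = 7.5000
Contributions (O − E)²/E:
  (24 − 25.0000)²/25.0000 = 0.0400
  (31 − 31.5000)²/31.5000 = 0.0079
  (9 − 7.5000)²/7.5000 = 0.3000
  (26 − 25.0000)²/25.0000 = 0.0400
  (32 − 31.5000)²/31.5000 = 0.0079
  (6 − 7.5000)²/7.5000 = 0.3000
χ² = 0.0400 + 0.0079 + 0.3000 + 0.0400 + 0.0079 + 0.3000 = 0.696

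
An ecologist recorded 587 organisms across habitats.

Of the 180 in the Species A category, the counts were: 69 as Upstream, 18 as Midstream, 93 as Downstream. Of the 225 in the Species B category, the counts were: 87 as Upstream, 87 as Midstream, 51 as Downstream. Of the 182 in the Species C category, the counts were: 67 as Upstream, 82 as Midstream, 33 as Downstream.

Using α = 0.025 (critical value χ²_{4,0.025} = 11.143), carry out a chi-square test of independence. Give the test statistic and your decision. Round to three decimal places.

Row totals: 180, 225, 182. Column totals: 223, 187, 177. Grand total N = 587.
Expected counts (row total × column total / N):
  Species A, Upstream: 180×223/587 = 68.3816
  Species A, Midstream: 180×187/587 = 57.3424
  Species A, Downstream: 180×177/587 = 54.2760
  Species B, Upstream: 225×223/587 = 85.4770
  Species B, Midstream: 225×187/587 = 71.6780
  Species B, Downstream: 225×177/587 = 67.8450
  Species C, Upstream: 182×223/587 = 69.1414
  Species C, Midstream: 182×187/587 = 57.9796
  Species C, Downstream: 182×177/587 = 54.8790
Contributions (O − E)²/E:
  (69 − 68.3816)²/68.3816 = 0.0056
  (18 − 57.3424)²/57.3424 = 26.9927
  (93 − 54.2760)²/54.2760 = 27.6282
  (87 − 85.4770)²/85.4770 = 0.0271
  (87 − 71.6780)²/71.6780 = 3.2753
  (51 − 67.8450)²/67.8450 = 4.1824
  (67 − 69.1414)²/69.1414 = 0.0663
  (82 − 57.9796)²/57.9796 = 9.9514
  (33 − 54.8790)²/54.8790 = 8.7227
χ² = 0.0056 + 26.9927 + 27.6282 + 0.0271 + 3.2753 + 4.1824 + 0.0663 + 9.9514 + 8.7227 = 80.852
df = (3−1)(3−1) = 4. Since 80.852 > 11.143, reject the null hypothesis of independence at α = 0.025.

80.852; reject H₀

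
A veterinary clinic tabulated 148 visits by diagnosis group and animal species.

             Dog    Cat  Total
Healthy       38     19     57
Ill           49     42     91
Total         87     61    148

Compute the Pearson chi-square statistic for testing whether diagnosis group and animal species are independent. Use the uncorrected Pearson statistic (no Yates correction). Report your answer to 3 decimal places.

Grand total N = 148.
Expected counts (row total × column total / N):
  Healthy, Dog: 57×87/148 = 33.5068
  Healthy, Cat: 57×61/148 = 23.4932
  Ill, Dog: 91×87/148 = 53.4932
  Ill, Cat: 91×61/148 = 37.5068
Contributions (O − E)²/E:
  (38 − 33.5068)²/33.5068 = 0.6025
  (19 − 23.4932)²/23.4932 = 0.8593
  (49 − 53.4932)²/53.4932 = 0.3774
  (42 − 37.5068)²/37.5068 = 0.5383
χ² = 0.6025 + 0.8593 + 0.3774 + 0.5383 = 2.378

2.378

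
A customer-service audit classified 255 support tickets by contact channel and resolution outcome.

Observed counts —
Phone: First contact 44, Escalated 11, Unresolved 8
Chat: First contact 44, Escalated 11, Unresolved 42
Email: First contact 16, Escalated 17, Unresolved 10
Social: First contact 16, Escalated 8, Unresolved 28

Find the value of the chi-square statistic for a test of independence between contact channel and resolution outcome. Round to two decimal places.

Row totals: 63, 97, 43, 52. Column totals: 120, 47, 88. Grand total N = 255.
Expected counts (row total × column total / N):
  Phone, First contact: 63×120/255 = 29.647
  Phone, Escalated: 63×47/255 = 11.612
  Phone, Unresolved: 63×88/255 = 21.741
  Chat, First contact: 97×120/255 = 45.647
  Chat, Escalated: 97×47/255 = 17.878
  Chat, Unresolved: 97×88/255 = 33.475
  Email, First contact: 43×120/255 = 20.235
  Email, Escalated: 43×47/255 = 7.925
  Email, Unresolved: 43×88/255 = 14.839
  Social, First contact: 52×120/255 = 24.471
  Social, Escalated: 52×47/255 = 9.584
  Social, Unresolved: 52×88/255 = 17.945
Contributions (O − E)²/E:
  (44 − 29.647)²/29.647 = 6.9487
  (11 − 11.612)²/11.612 = 0.0323
  (8 − 21.741)²/21.741 = 8.6847
  (44 − 45.647)²/45.647 = 0.0594
  (11 − 17.878)²/17.878 = 2.6461
  (42 − 33.475)²/33.475 = 2.1710
  (16 − 20.235)²/20.235 = 0.8863
  (17 − 7.925)²/7.925 = 10.3919
  (10 − 14.839)²/14.839 = 1.5780
  (16 − 24.471)²/24.471 = 2.9324
  (8 − 9.584)²/9.584 = 0.2618
  (28 − 17.945)²/17.945 = 5.6340
χ² = 6.9487 + 0.0323 + 8.6847 + 0.0594 + 2.6461 + 2.1710 + 0.8863 + 10.3919 + 1.5780 + 2.9324 + 0.2618 + 5.6340 = 42.23

42.23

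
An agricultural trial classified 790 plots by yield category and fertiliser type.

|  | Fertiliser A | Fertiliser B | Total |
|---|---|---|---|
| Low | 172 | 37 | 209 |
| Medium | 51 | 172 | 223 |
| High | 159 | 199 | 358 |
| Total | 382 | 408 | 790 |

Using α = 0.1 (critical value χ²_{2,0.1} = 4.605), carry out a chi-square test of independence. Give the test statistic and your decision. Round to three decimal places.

156.639; reject H₀

Grand total N = 790.
Expected counts (row total × column total / N):
  Low, Fertiliser A: 209×382/790 = 101.06076
  Low, Fertiliser B: 209×408/790 = 107.93924
  Medium, Fertiliser A: 223×382/790 = 107.83038
  Medium, Fertiliser B: 223×408/790 = 115.16962
  High, Fertiliser A: 358×382/790 = 173.10886
  High, Fertiliser B: 358×408/790 = 184.89114
Contributions (O − E)²/E:
  (172 − 101.06076)²/101.06076 = 49.7955
  (37 − 107.93924)²/107.93924 = 46.6223
  (51 − 107.83038)²/107.83038 = 29.9516
  (172 − 115.16962)²/115.16962 = 28.0429
  (159 − 173.10886)²/173.10886 = 1.1499
  (199 − 184.89114)²/184.89114 = 1.0766
χ² = 49.7955 + 46.6223 + 29.9516 + 28.0429 + 1.1499 + 1.0766 = 156.639
df = (3−1)(2−1) = 2. Since 156.639 > 4.605, reject the null hypothesis of independence at α = 0.1.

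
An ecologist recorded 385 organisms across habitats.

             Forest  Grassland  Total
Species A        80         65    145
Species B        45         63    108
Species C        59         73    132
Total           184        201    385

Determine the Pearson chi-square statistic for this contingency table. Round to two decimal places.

5.30

Grand total N = 385.
Expected counts (row total × column total / N):
  Species A, Forest: 145×184/385 = 69.299
  Species A, Grassland: 145×201/385 = 75.701
  Species B, Forest: 108×184/385 = 51.616
  Species B, Grassland: 108×201/385 = 56.384
  Species C, Forest: 132×184/385 = 63.086
  Species C, Grassland: 132×201/385 = 68.914
Contributions (O − E)²/E:
  (80 − 69.299)²/69.299 = 1.6524
  (65 − 75.701)²/75.701 = 1.5127
  (45 − 51.616)²/51.616 = 0.8480
  (63 − 56.384)²/56.384 = 0.7763
  (59 − 63.086)²/63.086 = 0.2646
  (73 − 68.914)²/68.914 = 0.2423
χ² = 1.6524 + 1.5127 + 0.8480 + 0.7763 + 0.2646 + 0.2423 = 5.30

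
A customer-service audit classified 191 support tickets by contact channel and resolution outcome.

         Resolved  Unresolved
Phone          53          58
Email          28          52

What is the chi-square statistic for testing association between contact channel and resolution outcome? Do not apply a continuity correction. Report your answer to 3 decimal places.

3.093

Row totals: 111, 80. Column totals: 81, 110. Grand total N = 191.
Expected counts (row total × column total / N):
  Phone, Resolved: 111×81/191 = 47.0733
  Phone, Unresolved: 111×110/191 = 63.9267
  Email, Resolved: 80×81/191 = 33.9267
  Email, Unresolved: 80×110/191 = 46.0733
Contributions (O − E)²/E:
  (53 − 47.0733)²/47.0733 = 0.7462
  (58 − 63.9267)²/63.9267 = 0.5495
  (28 − 33.9267)²/33.9267 = 1.0353
  (52 − 46.0733)²/46.0733 = 0.7624
χ² = 0.7462 + 0.5495 + 1.0353 + 0.7624 = 3.093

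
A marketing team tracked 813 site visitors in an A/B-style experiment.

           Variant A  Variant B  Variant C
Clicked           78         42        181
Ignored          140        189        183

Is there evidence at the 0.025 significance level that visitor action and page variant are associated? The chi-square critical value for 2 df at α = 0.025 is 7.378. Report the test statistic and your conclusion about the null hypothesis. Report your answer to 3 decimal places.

60.503; reject H₀

Row totals: 301, 512. Column totals: 218, 231, 364. Grand total N = 813.
Expected counts (row total × column total / N):
  Clicked, Variant A: 301×218/813 = 80.7109
  Clicked, Variant B: 301×231/813 = 85.5240
  Clicked, Variant C: 301×364/813 = 134.7651
  Ignored, Variant A: 512×218/813 = 137.2891
  Ignored, Variant B: 512×231/813 = 145.4760
  Ignored, Variant C: 512×364/813 = 229.2349
Contributions (O − E)²/E:
  (78 − 80.7109)²/80.7109 = 0.0911
  (42 − 85.5240)²/85.5240 = 22.1498
  (181 − 134.7651)²/134.7651 = 15.8622
  (140 − 137.2891)²/137.2891 = 0.0535
  (189 − 145.4760)²/145.4760 = 13.0217
  (183 − 229.2349)²/229.2349 = 9.3252
χ² = 0.0911 + 22.1498 + 15.8622 + 0.0535 + 13.0217 + 9.3252 = 60.503
df = (2−1)(3−1) = 2. Since 60.503 > 7.378, reject the null hypothesis of independence at α = 0.025.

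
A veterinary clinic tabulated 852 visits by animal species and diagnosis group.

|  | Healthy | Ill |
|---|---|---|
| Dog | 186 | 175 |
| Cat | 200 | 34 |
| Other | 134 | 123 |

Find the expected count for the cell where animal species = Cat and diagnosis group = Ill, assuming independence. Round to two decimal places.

Row total (Cat) = 234; column total (Ill) = 332; grand total N = 852.
Expected count = (row total × column total) / N = 234 × 332 / 852 = 91.18.

91.18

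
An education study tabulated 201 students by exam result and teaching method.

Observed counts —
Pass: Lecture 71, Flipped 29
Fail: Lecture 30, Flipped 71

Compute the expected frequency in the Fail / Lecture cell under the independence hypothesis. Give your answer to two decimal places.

50.75

Row total (Fail) = 101; column total (Lecture) = 101; grand total N = 201.
Expected count = (row total × column total) / N = 101 × 101 / 201 = 50.75.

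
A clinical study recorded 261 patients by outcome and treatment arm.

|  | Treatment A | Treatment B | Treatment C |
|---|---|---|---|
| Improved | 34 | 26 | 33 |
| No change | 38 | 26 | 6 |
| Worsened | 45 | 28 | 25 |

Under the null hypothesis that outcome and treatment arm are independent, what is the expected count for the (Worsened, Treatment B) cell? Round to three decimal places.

Row total (Worsened) = 98; column total (Treatment B) = 80; grand total N = 261.
Expected count = (row total × column total) / N = 98 × 80 / 261 = 30.038.

30.038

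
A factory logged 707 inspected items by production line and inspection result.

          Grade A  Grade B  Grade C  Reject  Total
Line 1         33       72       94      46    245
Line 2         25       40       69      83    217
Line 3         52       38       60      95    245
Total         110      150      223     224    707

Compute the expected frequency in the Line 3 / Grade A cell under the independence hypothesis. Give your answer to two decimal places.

Row total (Line 3) = 245; column total (Grade A) = 110; grand total N = 707.
Expected count = (row total × column total) / N = 245 × 110 / 707 = 38.12.

38.12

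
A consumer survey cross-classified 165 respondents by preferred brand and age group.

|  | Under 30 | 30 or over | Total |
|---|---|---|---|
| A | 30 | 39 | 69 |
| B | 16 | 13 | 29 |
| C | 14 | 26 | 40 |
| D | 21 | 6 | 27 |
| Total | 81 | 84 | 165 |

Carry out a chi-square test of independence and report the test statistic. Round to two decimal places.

13.37

Grand total N = 165.
Expected counts (row total × column total / N):
  A, Under 30: 69×81/165 = 33.873
  A, 30 or over: 69×84/165 = 35.127
  B, Under 30: 29×81/165 = 14.236
  B, 30 or over: 29×84/165 = 14.764
  C, Under 30: 40×81/165 = 19.636
  C, 30 or over: 40×84/165 = 20.364
  D, Under 30: 27×81/165 = 13.255
  D, 30 or over: 27×84/165 = 13.745
Contributions (O − E)²/E:
  (30 − 33.873)²/33.873 = 0.4428
  (39 − 35.127)²/35.127 = 0.4270
  (16 − 14.236)²/14.236 = 0.2186
  (13 − 14.764)²/14.764 = 0.2108
  (14 − 19.636)²/19.636 = 1.6177
  (26 − 20.364)²/20.364 = 1.5598
  (21 − 13.255)²/13.255 = 4.5255
  (6 − 13.745)²/13.745 = 4.3641
χ² = 0.4428 + 0.4270 + 0.2186 + 0.2108 + 1.6177 + 1.5598 + 4.5255 + 4.3641 = 13.37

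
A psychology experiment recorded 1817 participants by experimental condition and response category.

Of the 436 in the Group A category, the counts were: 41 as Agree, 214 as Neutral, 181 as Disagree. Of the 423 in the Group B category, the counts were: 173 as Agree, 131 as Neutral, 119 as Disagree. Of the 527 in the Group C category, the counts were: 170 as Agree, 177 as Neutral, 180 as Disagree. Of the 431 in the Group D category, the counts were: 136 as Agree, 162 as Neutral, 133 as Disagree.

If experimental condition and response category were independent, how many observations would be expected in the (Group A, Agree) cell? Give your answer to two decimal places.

124.78

Row total (Group A) = 436; column total (Agree) = 520; grand total N = 1817.
Expected count = (row total × column total) / N = 436 × 520 / 1817 = 124.78.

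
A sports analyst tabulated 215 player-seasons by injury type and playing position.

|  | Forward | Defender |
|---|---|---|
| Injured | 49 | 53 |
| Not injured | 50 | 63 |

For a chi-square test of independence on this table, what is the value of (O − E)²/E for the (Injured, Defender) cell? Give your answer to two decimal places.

0.08

Row total (Injured) = 102; column total (Defender) = 116; N = 215.
Expected count E = 102 × 116 / 215 = 55.033.
Contribution = (O − E)²/E = (53 − 55.033)² / 55.033 = 0.08.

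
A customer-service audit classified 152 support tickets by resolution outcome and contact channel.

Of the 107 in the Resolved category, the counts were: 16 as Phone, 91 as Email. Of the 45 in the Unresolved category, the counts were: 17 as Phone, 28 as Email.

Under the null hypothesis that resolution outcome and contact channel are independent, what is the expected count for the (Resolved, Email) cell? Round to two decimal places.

83.77

Row total (Resolved) = 107; column total (Email) = 119; grand total N = 152.
Expected count = (row total × column total) / N = 107 × 119 / 152 = 83.77.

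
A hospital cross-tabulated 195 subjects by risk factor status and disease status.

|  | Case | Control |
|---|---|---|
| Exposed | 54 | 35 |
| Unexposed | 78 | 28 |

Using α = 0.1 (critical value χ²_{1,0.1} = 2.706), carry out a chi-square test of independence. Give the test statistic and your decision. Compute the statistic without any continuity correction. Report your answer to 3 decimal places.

Row totals: 89, 106. Column totals: 132, 63. Grand total N = 195.
Expected counts (row total × column total / N):
  Exposed, Case: 89×132/195 = 60.24615
  Exposed, Control: 89×63/195 = 28.75385
  Unexposed, Case: 106×132/195 = 71.75385
  Unexposed, Control: 106×63/195 = 34.24615
Contributions (O − E)²/E:
  (54 − 60.24615)²/60.24615 = 0.6476
  (35 − 28.75385)²/28.75385 = 1.3568
  (78 − 71.75385)²/71.75385 = 0.5437
  (28 − 34.24615)²/34.24615 = 1.1392
χ² = 0.6476 + 1.3568 + 0.5437 + 1.1392 = 3.687
df = (2−1)(2−1) = 1. Since 3.687 > 2.706, reject the null hypothesis of independence at α = 0.1.

3.687; reject H₀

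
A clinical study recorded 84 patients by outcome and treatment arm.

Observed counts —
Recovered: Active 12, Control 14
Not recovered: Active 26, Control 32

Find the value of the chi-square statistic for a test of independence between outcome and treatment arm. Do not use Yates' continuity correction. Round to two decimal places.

0.01

Row totals: 26, 58. Column totals: 38, 46. Grand total N = 84.
Expected counts (row total × column total / N):
  Recovered, Active: 26×38/84 = 11.762
  Recovered, Control: 26×46/84 = 14.238
  Not recovered, Active: 58×38/84 = 26.238
  Not recovered, Control: 58×46/84 = 31.762
Contributions (O − E)²/E:
  (12 − 11.762)²/11.762 = 0.0048
  (14 − 14.238)²/14.238 = 0.0040
  (26 − 26.238)²/26.238 = 0.0022
  (32 − 31.762)²/31.762 = 0.0018
χ² = 0.0048 + 0.0040 + 0.0022 + 0.0018 = 0.01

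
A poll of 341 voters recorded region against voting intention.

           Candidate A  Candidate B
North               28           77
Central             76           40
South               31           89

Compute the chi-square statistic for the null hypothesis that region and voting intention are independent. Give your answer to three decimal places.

49.432

Row totals: 105, 116, 120. Column totals: 135, 206. Grand total N = 341.
Expected counts (row total × column total / N):
  North, Candidate A: 105×135/341 = 41.568915
  North, Candidate B: 105×206/341 = 63.431085
  Central, Candidate A: 116×135/341 = 45.923754
  Central, Candidate B: 116×206/341 = 70.076246
  South, Candidate A: 120×135/341 = 47.507331
  South, Candidate B: 120×206/341 = 72.492669
Contributions (O − E)²/E:
  (28 − 41.568915)²/41.568915 = 4.4292
  (77 − 63.431085)²/63.431085 = 2.9026
  (76 − 45.923754)²/45.923754 = 19.6974
  (40 − 70.076246)²/70.076246 = 12.9085
  (31 − 47.507331)²/47.507331 = 5.7358
  (89 − 72.492669)²/72.492669 = 3.7589
χ² = 4.4292 + 2.9026 + 19.6974 + 12.9085 + 5.7358 + 3.7589 = 49.432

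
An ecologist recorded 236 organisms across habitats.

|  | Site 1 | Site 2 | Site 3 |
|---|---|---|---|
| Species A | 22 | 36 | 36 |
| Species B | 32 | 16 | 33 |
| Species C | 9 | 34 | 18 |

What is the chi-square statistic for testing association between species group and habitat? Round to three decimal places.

Row totals: 94, 81, 61. Column totals: 63, 86, 87. Grand total N = 236.
Expected counts (row total × column total / N):
  Species A, Site 1: 94×63/236 = 25.0932
  Species A, Site 2: 94×86/236 = 34.2542
  Species A, Site 3: 94×87/236 = 34.6525
  Species B, Site 1: 81×63/236 = 21.6229
  Species B, Site 2: 81×86/236 = 29.5169
  Species B, Site 3: 81×87/236 = 29.8602
  Species C, Site 1: 61×63/236 = 16.2839
  Species C, Site 2: 61×86/236 = 22.2288
  Species C, Site 3: 61×87/236 = 22.4873
Contributions (O − E)²/E:
  (22 − 25.0932)²/25.0932 = 0.3813
  (36 − 34.2542)²/34.2542 = 0.0890
  (36 − 34.6525)²/34.6525 = 0.0524
  (32 − 21.6229)²/21.6229 = 4.9801
  (16 − 29.5169)²/29.5169 = 6.1899
  (33 − 29.8602)²/29.8602 = 0.3301
  (9 − 16.2839)²/16.2839 = 3.2581
  (34 − 22.2288)²/22.2288 = 6.2334
  (18 − 22.4873)²/22.4873 = 0.8954
χ² = 0.3813 + 0.0890 + 0.0524 + 4.9801 + 6.1899 + 0.3301 + 3.2581 + 6.2334 + 0.8954 = 22.410

22.410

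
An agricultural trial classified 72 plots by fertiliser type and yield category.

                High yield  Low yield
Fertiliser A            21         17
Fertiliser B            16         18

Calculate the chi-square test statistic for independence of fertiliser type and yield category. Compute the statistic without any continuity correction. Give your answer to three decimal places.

0.484

Row totals: 38, 34. Column totals: 37, 35. Grand total N = 72.
Expected counts (row total × column total / N):
  Fertiliser A, High yield: 38×37/72 = 19.52778
  Fertiliser A, Low yield: 38×35/72 = 18.47222
  Fertiliser B, High yield: 34×37/72 = 17.47222
  Fertiliser B, Low yield: 34×35/72 = 16.52778
Contributions (O − E)²/E:
  (21 − 19.52778)²/19.52778 = 0.1110
  (17 − 18.47222)²/18.47222 = 0.1173
  (16 − 17.47222)²/17.47222 = 0.1241
  (18 − 16.52778)²/16.52778 = 0.1311
χ² = 0.1110 + 0.1173 + 0.1241 + 0.1311 = 0.484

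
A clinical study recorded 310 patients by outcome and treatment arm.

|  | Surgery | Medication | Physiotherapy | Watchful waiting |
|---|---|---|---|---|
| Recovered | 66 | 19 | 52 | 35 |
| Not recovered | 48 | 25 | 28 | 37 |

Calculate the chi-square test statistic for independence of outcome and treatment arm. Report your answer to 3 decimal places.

7.274

Row totals: 172, 138. Column totals: 114, 44, 80, 72. Grand total N = 310.
Expected counts (row total × column total / N):
  Recovered, Surgery: 172×114/310 = 63.2516
  Recovered, Medication: 172×44/310 = 24.4129
  Recovered, Physiotherapy: 172×80/310 = 44.3871
  Recovered, Watchful waiting: 172×72/310 = 39.9484
  Not recovered, Surgery: 138×114/310 = 50.7484
  Not recovered, Medication: 138×44/310 = 19.5871
  Not recovered, Physiotherapy: 138×80/310 = 35.6129
  Not recovered, Watchful waiting: 138×72/310 = 32.0516
Contributions (O − E)²/E:
  (66 − 63.2516)²/63.2516 = 0.1194
  (19 − 24.4129)²/24.4129 = 1.2002
  (52 − 44.3871)²/44.3871 = 1.3057
  (35 − 39.9484)²/39.9484 = 0.6130
  (48 − 50.7484)²/50.7484 = 0.1488
  (25 − 19.5871)²/19.5871 = 1.4959
  (28 − 35.6129)²/35.6129 = 1.6274
  (37 − 32.0516)²/32.0516 = 0.7640
χ² = 0.1194 + 1.2002 + 1.3057 + 0.6130 + 0.1488 + 1.4959 + 1.6274 + 0.7640 = 7.274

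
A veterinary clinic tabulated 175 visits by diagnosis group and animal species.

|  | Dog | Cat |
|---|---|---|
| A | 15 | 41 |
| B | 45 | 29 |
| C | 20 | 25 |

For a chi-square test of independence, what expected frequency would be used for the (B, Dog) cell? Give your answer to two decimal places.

33.83

Row total (B) = 74; column total (Dog) = 80; grand total N = 175.
Expected count = (row total × column total) / N = 74 × 80 / 175 = 33.83.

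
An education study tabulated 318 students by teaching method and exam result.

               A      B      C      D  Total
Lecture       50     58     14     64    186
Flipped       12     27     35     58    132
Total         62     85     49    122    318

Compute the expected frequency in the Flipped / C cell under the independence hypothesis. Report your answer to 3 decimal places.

Row total (Flipped) = 132; column total (C) = 49; grand total N = 318.
Expected count = (row total × column total) / N = 132 × 49 / 318 = 20.340.

20.340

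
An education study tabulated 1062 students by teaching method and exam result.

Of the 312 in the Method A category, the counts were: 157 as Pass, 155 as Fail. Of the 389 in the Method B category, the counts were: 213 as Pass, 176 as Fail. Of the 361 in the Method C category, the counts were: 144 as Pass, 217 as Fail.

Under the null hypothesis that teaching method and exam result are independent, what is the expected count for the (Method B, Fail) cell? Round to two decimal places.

200.73

Row total (Method B) = 389; column total (Fail) = 548; grand total N = 1062.
Expected count = (row total × column total) / N = 389 × 548 / 1062 = 200.73.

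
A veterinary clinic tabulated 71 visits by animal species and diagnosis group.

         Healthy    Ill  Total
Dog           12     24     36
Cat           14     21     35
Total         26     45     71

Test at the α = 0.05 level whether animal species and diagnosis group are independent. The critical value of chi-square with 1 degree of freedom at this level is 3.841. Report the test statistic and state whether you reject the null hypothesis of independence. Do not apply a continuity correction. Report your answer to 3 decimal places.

0.340; fail to reject H₀

Grand total N = 71.
Expected counts (row total × column total / N):
  Dog, Healthy: 36×26/71 = 13.1831
  Dog, Ill: 36×45/71 = 22.8169
  Cat, Healthy: 35×26/71 = 12.8169
  Cat, Ill: 35×45/71 = 22.1831
Contributions (O − E)²/E:
  (12 − 13.1831)²/13.1831 = 0.1062
  (24 − 22.8169)²/22.8169 = 0.0613
  (14 − 12.8169)²/12.8169 = 0.1092
  (21 − 22.1831)²/22.1831 = 0.0631
χ² = 0.1062 + 0.0613 + 0.1092 + 0.0631 = 0.340
df = (2−1)(2−1) = 1. Since 0.340 < 3.841, fail to reject the null hypothesis of independence at α = 0.05.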